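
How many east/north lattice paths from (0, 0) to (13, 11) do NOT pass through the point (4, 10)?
Number of paths = 2486134

Total paths from (0, 0) to (13, 11): C(24, 13) = 2496144. Paths through (4, 10): (paths (0, 0) → (4, 10)) × (paths (4, 10) → (13, 11)) = C(14, 4) · C(10, 9) = 1001 · 10 = 10010. Avoidance count = 2496144 − 10010 = 2486134.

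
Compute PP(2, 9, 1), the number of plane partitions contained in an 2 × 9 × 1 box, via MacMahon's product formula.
PP(2, 9, 1) = 55

Evaluate the triple product over i = 1..2, j = 1..9, k = 1..1. The factors are (2/1) · (3/2) · (4/3) · (5/4) · (6/5) · (7/6) · (8/7) · (9/8) · … (18 factors total). The numerators and denominators telescope so the product is an integer; carrying out the multiplication exactly gives PP(2, 9, 1) = 55.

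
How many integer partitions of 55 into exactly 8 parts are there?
p(55, 8 parts) = 22122

Partitions of n into exactly k parts are in bijection with partitions of n − k into at most k parts (subtract 1 from each part). So p(55, exactly 8) = p(47, parts ≤ 8). Computing via the recurrence p(m, j) = p(m, j−1) + p(m−j, j) gives 22122.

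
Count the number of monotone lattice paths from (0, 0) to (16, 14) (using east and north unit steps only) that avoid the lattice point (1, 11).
Number of paths = 145412883

Total paths from (0, 0) to (16, 14): C(30, 16) = 145422675. Paths through (1, 11): (paths (0, 0) → (1, 11)) × (paths (1, 11) → (16, 14)) = C(12, 1) · C(18, 15) = 12 · 816 = 9792. Avoidance count = 145422675 − 9792 = 145412883.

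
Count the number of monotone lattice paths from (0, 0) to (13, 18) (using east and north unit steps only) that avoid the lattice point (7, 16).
Number of paths = 199388679

Total paths from (0, 0) to (13, 18): C(31, 13) = 206253075. Paths through (7, 16): (paths (0, 0) → (7, 16)) × (paths (7, 16) → (13, 18)) = C(23, 7) · C(8, 6) = 245157 · 28 = 6864396. Avoidance count = 206253075 − 6864396 = 199388679.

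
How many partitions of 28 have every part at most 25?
p(28, parts ≤ 25) = 3714

Use the recurrence p(n, m) = p(n, m−1) + p(n−m, m): either the largest part is < m (count p(n, m−1)) or the largest part is exactly m (remove one copy of m, count p(n−m, m)). With p(0, ·) = 1 this gives p(28, parts ≤ 25) = 3714. (By conjugating Young diagrams, this also counts partitions of 28 into at most 25 parts.)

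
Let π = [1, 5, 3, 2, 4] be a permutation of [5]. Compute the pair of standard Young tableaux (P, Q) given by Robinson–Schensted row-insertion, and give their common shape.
P = [1, 2, 4] / [3] / [5];  Q = [1, 2, 5] / [3] / [4];  common shape = (3, 1, 1)

Row-insert the values π_1, π_2, … into P one at a time, bumping the leftmost entry strictly greater than the inserted value down to the next row. The recording tableau Q records, in position (i, j), the step at which that cell was added to P.
  Insert 1 (step 1): P = [1];  Q = [1]
  Insert 5 (step 2): P = [1, 5];  Q = [1, 2]
  Insert 3 (step 3): P = [1, 3] / [5];  Q = [1, 2] / [3]
  Insert 2 (step 4): P = [1, 2] / [3] / [5];  Q = [1, 2] / [3] / [4]
  Insert 4 (step 5): P = [1, 2, 4] / [3] / [5];  Q = [1, 2, 5] / [3] / [4]
Final shape: (3, 1, 1).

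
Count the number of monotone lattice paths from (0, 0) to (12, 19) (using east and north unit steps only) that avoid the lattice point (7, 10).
Number of paths = 102185629

Total paths from (0, 0) to (12, 19): C(31, 12) = 141120525. Paths through (7, 10): (paths (0, 0) → (7, 10)) × (paths (7, 10) → (12, 19)) = C(17, 7) · C(14, 5) = 19448 · 2002 = 38934896. Avoidance count = 141120525 − 38934896 = 102185629.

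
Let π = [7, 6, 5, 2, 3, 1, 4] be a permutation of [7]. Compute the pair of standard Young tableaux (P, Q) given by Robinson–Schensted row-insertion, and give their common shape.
P = [1, 3, 4] / [2] / [5] / [6] / [7];  Q = [1, 5, 7] / [2] / [3] / [4] / [6];  common shape = (3, 1, 1, 1, 1)

Row-insert the values π_1, π_2, … into P one at a time, bumping the leftmost entry strictly greater than the inserted value down to the next row. The recording tableau Q records, in position (i, j), the step at which that cell was added to P.
  Insert 7 (step 1): P = [7];  Q = [1]
  Insert 6 (step 2): P = [6] / [7];  Q = [1] / [2]
  Insert 5 (step 3): P = [5] / [6] / [7];  Q = [1] / [2] / [3]
  Insert 2 (step 4): P = [2] / [5] / [6] / [7];  Q = [1] / [2] / [3] / [4]
  Insert 3 (step 5): P = [2, 3] / [5] / [6] / [7];  Q = [1, 5] / [2] / [3] / [4]
  Insert 1 (step 6): P = [1, 3] / [2] / [5] / [6] / [7];  Q = [1, 5] / [2] / [3] / [4] / [6]
  Insert 4 (step 7): P = [1, 3, 4] / [2] / [5] / [6] / [7];  Q = [1, 5, 7] / [2] / [3] / [4] / [6]
Final shape: (3, 1, 1, 1, 1).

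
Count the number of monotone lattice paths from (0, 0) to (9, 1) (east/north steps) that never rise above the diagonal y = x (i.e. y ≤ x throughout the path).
Number of paths = 9

By the reflection principle (André's argument), the number of monotone paths to (9, 1) with n ≤ m that never go above y = x is C(10, 9) − C(10, 10) = 10 − 1 = 9.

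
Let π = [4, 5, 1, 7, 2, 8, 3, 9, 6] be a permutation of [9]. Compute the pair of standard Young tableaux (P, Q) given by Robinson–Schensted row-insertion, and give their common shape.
P = [1, 2, 3, 6, 9] / [4, 5, 7, 8];  Q = [1, 2, 4, 6, 8] / [3, 5, 7, 9];  common shape = (5, 4)

Row-insert the values π_1, π_2, … into P one at a time, bumping the leftmost entry strictly greater than the inserted value down to the next row. The recording tableau Q records, in position (i, j), the step at which that cell was added to P.
  Insert 4 (step 1): P = [4];  Q = [1]
  Insert 5 (step 2): P = [4, 5];  Q = [1, 2]
  Insert 1 (step 3): P = [1, 5] / [4];  Q = [1, 2] / [3]
  Insert 7 (step 4): P = [1, 5, 7] / [4];  Q = [1, 2, 4] / [3]
  Insert 2 (step 5): P = [1, 2, 7] / [4, 5];  Q = [1, 2, 4] / [3, 5]
  Insert 8 (step 6): P = [1, 2, 7, 8] / [4, 5];  Q = [1, 2, 4, 6] / [3, 5]
  Insert 3 (step 7): P = [1, 2, 3, 8] / [4, 5, 7];  Q = [1, 2, 4, 6] / [3, 5, 7]
  Insert 9 (step 8): P = [1, 2, 3, 8, 9] / [4, 5, 7];  Q = [1, 2, 4, 6, 8] / [3, 5, 7]
  Insert 6 (step 9): P = [1, 2, 3, 6, 9] / [4, 5, 7, 8];  Q = [1, 2, 4, 6, 8] / [3, 5, 7, 9]
Final shape: (5, 4).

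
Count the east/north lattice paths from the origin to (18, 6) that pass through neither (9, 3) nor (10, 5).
Number of paths = 65109

Inclusion–exclusion. Total paths: C(24, 18) = 134596. Through P₁: C(12, 9)·C(12, 9) = 48400. Through P₂: C(15, 10)·C(9, 8) = 27027. Since P₁ is strictly southwest of P₂, a monotone path through both must visit P₁ then P₂; paths through both = C(12, 9)·C(3, 1)·C(9, 8) = 5940. Avoid both = 134596 − 48400 − 27027 + 5940 = 65109.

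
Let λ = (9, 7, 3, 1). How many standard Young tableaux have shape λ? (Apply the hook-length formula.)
# SYT of shape (9, 7, 3, 1) = 18475600

Hook-length formula: f^λ = n! / Π hook(c), product over all cells c of the Young diagram. For λ = (9, 7, 3, 1), n = 20 boxes. Hook lengths by row (left-to-right, top-to-bottom): [12, 10, 9, 7, 6, 5, 4, 2, 1]; [9, 7, 6, 4, 3, 2, 1]; [4, 2, 1]; [1]. Product of hooks = 131681894400. So f^λ = 20! / 131681894400 = 2432902008176640000 / 131681894400 = 18475600.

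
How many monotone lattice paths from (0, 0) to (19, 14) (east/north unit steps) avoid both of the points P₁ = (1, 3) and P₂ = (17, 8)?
Number of paths = 652415028

Inclusion–exclusion. Total paths: C(33, 19) = 818809200. Through P₁: C(4, 1)·C(29, 18) = 138389160. Through P₂: C(25, 17)·C(8, 2) = 30284100. Since P₁ is strictly southwest of P₂, a monotone path through both must visit P₁ then P₂; paths through both = C(4, 1)·C(21, 16)·C(8, 2) = 2279088. Avoid both = 818809200 − 138389160 − 30284100 + 2279088 = 652415028.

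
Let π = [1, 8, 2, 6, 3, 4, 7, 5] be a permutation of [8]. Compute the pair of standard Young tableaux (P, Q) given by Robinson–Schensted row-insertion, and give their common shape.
P = [1, 2, 3, 4, 5] / [6, 7] / [8];  Q = [1, 2, 4, 6, 7] / [3, 8] / [5];  common shape = (5, 2, 1)

Row-insert the values π_1, π_2, … into P one at a time, bumping the leftmost entry strictly greater than the inserted value down to the next row. The recording tableau Q records, in position (i, j), the step at which that cell was added to P.
  Insert 1 (step 1): P = [1];  Q = [1]
  Insert 8 (step 2): P = [1, 8];  Q = [1, 2]
  Insert 2 (step 3): P = [1, 2] / [8];  Q = [1, 2] / [3]
  Insert 6 (step 4): P = [1, 2, 6] / [8];  Q = [1, 2, 4] / [3]
  Insert 3 (step 5): P = [1, 2, 3] / [6] / [8];  Q = [1, 2, 4] / [3] / [5]
  Insert 4 (step 6): P = [1, 2, 3, 4] / [6] / [8];  Q = [1, 2, 4, 6] / [3] / [5]
  Insert 7 (step 7): P = [1, 2, 3, 4, 7] / [6] / [8];  Q = [1, 2, 4, 6, 7] / [3] / [5]
  Insert 5 (step 8): P = [1, 2, 3, 4, 5] / [6, 7] / [8];  Q = [1, 2, 4, 6, 7] / [3, 8] / [5]
Final shape: (5, 2, 1).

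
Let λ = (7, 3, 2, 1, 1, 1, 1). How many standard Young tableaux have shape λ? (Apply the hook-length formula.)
# SYT of shape (7, 3, 2, 1, 1, 1, 1) = 404250

Hook-length formula: f^λ = n! / Π hook(c), product over all cells c of the Young diagram. For λ = (7, 3, 2, 1, 1, 1, 1), n = 16 boxes. Hook lengths by row (left-to-right, top-to-bottom): [13, 8, 6, 4, 3, 2, 1]; [8, 3, 1]; [6, 1]; [4]; [3]; [2]; [1]. Product of hooks = 51757056. So f^λ = 16! / 51757056 = 20922789888000 / 51757056 = 404250.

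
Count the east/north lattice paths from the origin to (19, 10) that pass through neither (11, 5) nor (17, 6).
Number of paths = 13352829

Inclusion–exclusion. Total paths: C(29, 19) = 20030010. Through P₁: C(16, 11)·C(13, 8) = 5621616. Through P₂: C(23, 17)·C(6, 2) = 1514205. Since P₁ is strictly southwest of P₂, a monotone path through both must visit P₁ then P₂; paths through both = C(16, 11)·C(7, 6)·C(6, 2) = 458640. Avoid both = 20030010 − 5621616 − 1514205 + 458640 = 13352829.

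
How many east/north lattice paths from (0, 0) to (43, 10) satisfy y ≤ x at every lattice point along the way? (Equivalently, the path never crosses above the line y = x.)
Number of paths = 15067486070

By the reflection principle (André's argument), the number of monotone paths to (43, 10) with n ≤ m that never go above y = x is C(53, 43) − C(53, 44) = 19499099620 − 4431613550 = 15067486070.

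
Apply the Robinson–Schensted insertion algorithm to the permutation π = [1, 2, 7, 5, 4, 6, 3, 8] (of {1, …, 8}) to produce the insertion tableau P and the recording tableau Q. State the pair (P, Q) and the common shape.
P = [1, 2, 3, 6, 8] / [4] / [5] / [7];  Q = [1, 2, 3, 6, 8] / [4] / [5] / [7];  common shape = (5, 1, 1, 1)

Row-insert the values π_1, π_2, … into P one at a time, bumping the leftmost entry strictly greater than the inserted value down to the next row. The recording tableau Q records, in position (i, j), the step at which that cell was added to P.
  Insert 1 (step 1): P = [1];  Q = [1]
  Insert 2 (step 2): P = [1, 2];  Q = [1, 2]
  Insert 7 (step 3): P = [1, 2, 7];  Q = [1, 2, 3]
  Insert 5 (step 4): P = [1, 2, 5] / [7];  Q = [1, 2, 3] / [4]
  Insert 4 (step 5): P = [1, 2, 4] / [5] / [7];  Q = [1, 2, 3] / [4] / [5]
  Insert 6 (step 6): P = [1, 2, 4, 6] / [5] / [7];  Q = [1, 2, 3, 6] / [4] / [5]
  Insert 3 (step 7): P = [1, 2, 3, 6] / [4] / [5] / [7];  Q = [1, 2, 3, 6] / [4] / [5] / [7]
  Insert 8 (step 8): P = [1, 2, 3, 6, 8] / [4] / [5] / [7];  Q = [1, 2, 3, 6, 8] / [4] / [5] / [7]
Final shape: (5, 1, 1, 1).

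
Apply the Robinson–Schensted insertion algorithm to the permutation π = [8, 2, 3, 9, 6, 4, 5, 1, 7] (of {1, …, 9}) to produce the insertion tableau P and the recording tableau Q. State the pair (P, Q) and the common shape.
P = [1, 3, 4, 5, 7] / [2, 9] / [6] / [8];  Q = [1, 3, 4, 7, 9] / [2, 5] / [6] / [8];  common shape = (5, 2, 1, 1)

Row-insert the values π_1, π_2, … into P one at a time, bumping the leftmost entry strictly greater than the inserted value down to the next row. The recording tableau Q records, in position (i, j), the step at which that cell was added to P.
  Insert 8 (step 1): P = [8];  Q = [1]
  Insert 2 (step 2): P = [2] / [8];  Q = [1] / [2]
  Insert 3 (step 3): P = [2, 3] / [8];  Q = [1, 3] / [2]
  Insert 9 (step 4): P = [2, 3, 9] / [8];  Q = [1, 3, 4] / [2]
  Insert 6 (step 5): P = [2, 3, 6] / [8, 9];  Q = [1, 3, 4] / [2, 5]
  Insert 4 (step 6): P = [2, 3, 4] / [6, 9] / [8];  Q = [1, 3, 4] / [2, 5] / [6]
  Insert 5 (step 7): P = [2, 3, 4, 5] / [6, 9] / [8];  Q = [1, 3, 4, 7] / [2, 5] / [6]
  Insert 1 (step 8): P = [1, 3, 4, 5] / [2, 9] / [6] / [8];  Q = [1, 3, 4, 7] / [2, 5] / [6] / [8]
  Insert 7 (step 9): P = [1, 3, 4, 5, 7] / [2, 9] / [6] / [8];  Q = [1, 3, 4, 7, 9] / [2, 5] / [6] / [8]
Final shape: (5, 2, 1, 1).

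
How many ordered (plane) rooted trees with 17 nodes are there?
C_16 = 35357670

These ordered rooted trees are counted by the Catalan number C_n = (1/(n + 1)) · C(2n, n). For n = 16: C_16 = (1/17) · C(32, 16) = 601080390/17 = 35357670.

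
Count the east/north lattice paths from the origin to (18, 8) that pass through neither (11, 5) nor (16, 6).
Number of paths = 747685

Inclusion–exclusion. Total paths: C(26, 18) = 1562275. Through P₁: C(16, 11)·C(10, 7) = 524160. Through P₂: C(22, 16)·C(4, 2) = 447678. Since P₁ is strictly southwest of P₂, a monotone path through both must visit P₁ then P₂; paths through both = C(16, 11)·C(6, 5)·C(4, 2) = 157248. Avoid both = 1562275 − 524160 − 447678 + 157248 = 747685.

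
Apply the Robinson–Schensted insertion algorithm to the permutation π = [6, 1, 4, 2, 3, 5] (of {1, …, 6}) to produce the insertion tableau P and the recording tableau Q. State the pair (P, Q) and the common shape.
P = [1, 2, 3, 5] / [4] / [6];  Q = [1, 3, 5, 6] / [2] / [4];  common shape = (4, 1, 1)

Row-insert the values π_1, π_2, … into P one at a time, bumping the leftmost entry strictly greater than the inserted value down to the next row. The recording tableau Q records, in position (i, j), the step at which that cell was added to P.
  Insert 6 (step 1): P = [6];  Q = [1]
  Insert 1 (step 2): P = [1] / [6];  Q = [1] / [2]
  Insert 4 (step 3): P = [1, 4] / [6];  Q = [1, 3] / [2]
  Insert 2 (step 4): P = [1, 2] / [4] / [6];  Q = [1, 3] / [2] / [4]
  Insert 3 (step 5): P = [1, 2, 3] / [4] / [6];  Q = [1, 3, 5] / [2] / [4]
  Insert 5 (step 6): P = [1, 2, 3, 5] / [4] / [6];  Q = [1, 3, 5, 6] / [2] / [4]
Final shape: (4, 1, 1).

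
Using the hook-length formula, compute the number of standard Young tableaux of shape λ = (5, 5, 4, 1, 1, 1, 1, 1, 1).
# SYT of shape (5, 5, 4, 1, 1, 1, 1, 1, 1) = 25069968

Hook-length formula: f^λ = n! / Π hook(c), product over all cells c of the Young diagram. For λ = (5, 5, 4, 1, 1, 1, 1, 1, 1), n = 20 boxes. Hook lengths by row (left-to-right, top-to-bottom): [13, 6, 5, 4, 2]; [12, 5, 4, 3, 1]; [10, 3, 2, 1]; [6]; [5]; [4]; [3]; [2]; [1]. Product of hooks = 97044480000. So f^λ = 20! / 97044480000 = 2432902008176640000 / 97044480000 = 25069968.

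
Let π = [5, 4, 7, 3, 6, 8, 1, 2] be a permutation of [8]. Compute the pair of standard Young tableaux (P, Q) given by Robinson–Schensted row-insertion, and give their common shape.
P = [1, 2, 8] / [3, 6] / [4, 7] / [5];  Q = [1, 3, 6] / [2, 5] / [4, 8] / [7];  common shape = (3, 2, 2, 1)

Row-insert the values π_1, π_2, … into P one at a time, bumping the leftmost entry strictly greater than the inserted value down to the next row. The recording tableau Q records, in position (i, j), the step at which that cell was added to P.
  Insert 5 (step 1): P = [5];  Q = [1]
  Insert 4 (step 2): P = [4] / [5];  Q = [1] / [2]
  Insert 7 (step 3): P = [4, 7] / [5];  Q = [1, 3] / [2]
  Insert 3 (step 4): P = [3, 7] / [4] / [5];  Q = [1, 3] / [2] / [4]
  Insert 6 (step 5): P = [3, 6] / [4, 7] / [5];  Q = [1, 3] / [2, 5] / [4]
  Insert 8 (step 6): P = [3, 6, 8] / [4, 7] / [5];  Q = [1, 3, 6] / [2, 5] / [4]
  Insert 1 (step 7): P = [1, 6, 8] / [3, 7] / [4] / [5];  Q = [1, 3, 6] / [2, 5] / [4] / [7]
  Insert 2 (step 8): P = [1, 2, 8] / [3, 6] / [4, 7] / [5];  Q = [1, 3, 6] / [2, 5] / [4, 8] / [7]
Final shape: (3, 2, 2, 1).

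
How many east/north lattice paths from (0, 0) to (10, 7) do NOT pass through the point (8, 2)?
Number of paths = 18503

Total paths from (0, 0) to (10, 7): C(17, 10) = 19448. Paths through (8, 2): (paths (0, 0) → (8, 2)) × (paths (8, 2) → (10, 7)) = C(10, 8) · C(7, 2) = 45 · 21 = 945. Avoidance count = 19448 − 945 = 18503.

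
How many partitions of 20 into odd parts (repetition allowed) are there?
p_odd(20) = 64

Enumerate partitions using only odd parts via the recurrence o(n, m) = o(n, m−2) + o(n−m, m) over odd m, starting from the largest odd part ≤ n. This gives p_odd(20) = 64. (Euler's theorem: equals the count of distinct-part partitions.)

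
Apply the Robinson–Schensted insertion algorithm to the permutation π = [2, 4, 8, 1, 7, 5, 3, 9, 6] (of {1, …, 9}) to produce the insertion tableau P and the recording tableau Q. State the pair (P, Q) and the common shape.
P = [1, 3, 5, 6] / [2, 4, 9] / [7] / [8];  Q = [1, 2, 3, 8] / [4, 5, 9] / [6] / [7];  common shape = (4, 3, 1, 1)

Row-insert the values π_1, π_2, … into P one at a time, bumping the leftmost entry strictly greater than the inserted value down to the next row. The recording tableau Q records, in position (i, j), the step at which that cell was added to P.
  Insert 2 (step 1): P = [2];  Q = [1]
  Insert 4 (step 2): P = [2, 4];  Q = [1, 2]
  Insert 8 (step 3): P = [2, 4, 8];  Q = [1, 2, 3]
  Insert 1 (step 4): P = [1, 4, 8] / [2];  Q = [1, 2, 3] / [4]
  Insert 7 (step 5): P = [1, 4, 7] / [2, 8];  Q = [1, 2, 3] / [4, 5]
  Insert 5 (step 6): P = [1, 4, 5] / [2, 7] / [8];  Q = [1, 2, 3] / [4, 5] / [6]
  Insert 3 (step 7): P = [1, 3, 5] / [2, 4] / [7] / [8];  Q = [1, 2, 3] / [4, 5] / [6] / [7]
  Insert 9 (step 8): P = [1, 3, 5, 9] / [2, 4] / [7] / [8];  Q = [1, 2, 3, 8] / [4, 5] / [6] / [7]
  Insert 6 (step 9): P = [1, 3, 5, 6] / [2, 4, 9] / [7] / [8];  Q = [1, 2, 3, 8] / [4, 5, 9] / [6] / [7]
Final shape: (4, 3, 1, 1).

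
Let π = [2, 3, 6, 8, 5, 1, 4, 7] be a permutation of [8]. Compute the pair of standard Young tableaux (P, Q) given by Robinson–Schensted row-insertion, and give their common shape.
P = [1, 3, 4, 7] / [2, 5, 8] / [6];  Q = [1, 2, 3, 4] / [5, 7, 8] / [6];  common shape = (4, 3, 1)

Row-insert the values π_1, π_2, … into P one at a time, bumping the leftmost entry strictly greater than the inserted value down to the next row. The recording tableau Q records, in position (i, j), the step at which that cell was added to P.
  Insert 2 (step 1): P = [2];  Q = [1]
  Insert 3 (step 2): P = [2, 3];  Q = [1, 2]
  Insert 6 (step 3): P = [2, 3, 6];  Q = [1, 2, 3]
  Insert 8 (step 4): P = [2, 3, 6, 8];  Q = [1, 2, 3, 4]
  Insert 5 (step 5): P = [2, 3, 5, 8] / [6];  Q = [1, 2, 3, 4] / [5]
  Insert 1 (step 6): P = [1, 3, 5, 8] / [2] / [6];  Q = [1, 2, 3, 4] / [5] / [6]
  Insert 4 (step 7): P = [1, 3, 4, 8] / [2, 5] / [6];  Q = [1, 2, 3, 4] / [5, 7] / [6]
  Insert 7 (step 8): P = [1, 3, 4, 7] / [2, 5, 8] / [6];  Q = [1, 2, 3, 4] / [5, 7, 8] / [6]
Final shape: (4, 3, 1).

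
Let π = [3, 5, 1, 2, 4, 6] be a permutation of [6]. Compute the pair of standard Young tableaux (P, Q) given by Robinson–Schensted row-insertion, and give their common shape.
P = [1, 2, 4, 6] / [3, 5];  Q = [1, 2, 5, 6] / [3, 4];  common shape = (4, 2)

Row-insert the values π_1, π_2, … into P one at a time, bumping the leftmost entry strictly greater than the inserted value down to the next row. The recording tableau Q records, in position (i, j), the step at which that cell was added to P.
  Insert 3 (step 1): P = [3];  Q = [1]
  Insert 5 (step 2): P = [3, 5];  Q = [1, 2]
  Insert 1 (step 3): P = [1, 5] / [3];  Q = [1, 2] / [3]
  Insert 2 (step 4): P = [1, 2] / [3, 5];  Q = [1, 2] / [3, 4]
  Insert 4 (step 5): P = [1, 2, 4] / [3, 5];  Q = [1, 2, 5] / [3, 4]
  Insert 6 (step 6): P = [1, 2, 4, 6] / [3, 5];  Q = [1, 2, 5, 6] / [3, 4]
Final shape: (4, 2).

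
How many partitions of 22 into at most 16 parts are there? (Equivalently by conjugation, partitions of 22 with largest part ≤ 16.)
p(22, parts ≤ 16) = 983

Use the recurrence p(n, m) = p(n, m−1) + p(n−m, m): either the largest part is < m (count p(n, m−1)) or the largest part is exactly m (remove one copy of m, count p(n−m, m)). With p(0, ·) = 1 this gives p(22, parts ≤ 16) = 983. (By conjugating Young diagrams, this also counts partitions of 22 into at most 16 parts.)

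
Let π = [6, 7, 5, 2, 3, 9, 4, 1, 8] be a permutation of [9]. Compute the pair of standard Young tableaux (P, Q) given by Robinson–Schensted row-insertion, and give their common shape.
P = [1, 3, 4, 8] / [2, 7, 9] / [5] / [6];  Q = [1, 2, 6, 9] / [3, 5, 7] / [4] / [8];  common shape = (4, 3, 1, 1)

Row-insert the values π_1, π_2, … into P one at a time, bumping the leftmost entry strictly greater than the inserted value down to the next row. The recording tableau Q records, in position (i, j), the step at which that cell was added to P.
  Insert 6 (step 1): P = [6];  Q = [1]
  Insert 7 (step 2): P = [6, 7];  Q = [1, 2]
  Insert 5 (step 3): P = [5, 7] / [6];  Q = [1, 2] / [3]
  Insert 2 (step 4): P = [2, 7] / [5] / [6];  Q = [1, 2] / [3] / [4]
  Insert 3 (step 5): P = [2, 3] / [5, 7] / [6];  Q = [1, 2] / [3, 5] / [4]
  Insert 9 (step 6): P = [2, 3, 9] / [5, 7] / [6];  Q = [1, 2, 6] / [3, 5] / [4]
  Insert 4 (step 7): P = [2, 3, 4] / [5, 7, 9] / [6];  Q = [1, 2, 6] / [3, 5, 7] / [4]
  Insert 1 (step 8): P = [1, 3, 4] / [2, 7, 9] / [5] / [6];  Q = [1, 2, 6] / [3, 5, 7] / [4] / [8]
  Insert 8 (step 9): P = [1, 3, 4, 8] / [2, 7, 9] / [5] / [6];  Q = [1, 2, 6, 9] / [3, 5, 7] / [4] / [8]
Final shape: (4, 3, 1, 1).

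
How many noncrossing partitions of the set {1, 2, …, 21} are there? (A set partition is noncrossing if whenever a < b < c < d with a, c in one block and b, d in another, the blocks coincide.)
C_21 = 24466267020

These noncrossing partitions are counted by the Catalan number C_n = (1/(n + 1)) · C(2n, n). For n = 21: C_21 = (1/22) · C(42, 21) = 538257874440/22 = 24466267020.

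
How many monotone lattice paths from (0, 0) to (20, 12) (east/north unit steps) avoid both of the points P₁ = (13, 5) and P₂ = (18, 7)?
Number of paths = 190071252

Inclusion–exclusion. Total paths: C(32, 20) = 225792840. Through P₁: C(18, 13)·C(14, 7) = 29405376. Through P₂: C(25, 18)·C(7, 2) = 10094700. Since P₁ is strictly southwest of P₂, a monotone path through both must visit P₁ then P₂; paths through both = C(18, 13)·C(7, 5)·C(7, 2) = 3778488. Avoid both = 225792840 − 29405376 − 10094700 + 3778488 = 190071252.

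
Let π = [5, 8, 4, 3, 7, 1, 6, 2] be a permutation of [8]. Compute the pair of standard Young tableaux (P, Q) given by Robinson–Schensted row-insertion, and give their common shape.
P = [1, 2] / [3, 6] / [4, 7] / [5, 8];  Q = [1, 2] / [3, 5] / [4, 7] / [6, 8];  common shape = (2, 2, 2, 2)

Row-insert the values π_1, π_2, … into P one at a time, bumping the leftmost entry strictly greater than the inserted value down to the next row. The recording tableau Q records, in position (i, j), the step at which that cell was added to P.
  Insert 5 (step 1): P = [5];  Q = [1]
  Insert 8 (step 2): P = [5, 8];  Q = [1, 2]
  Insert 4 (step 3): P = [4, 8] / [5];  Q = [1, 2] / [3]
  Insert 3 (step 4): P = [3, 8] / [4] / [5];  Q = [1, 2] / [3] / [4]
  Insert 7 (step 5): P = [3, 7] / [4, 8] / [5];  Q = [1, 2] / [3, 5] / [4]
  Insert 1 (step 6): P = [1, 7] / [3, 8] / [4] / [5];  Q = [1, 2] / [3, 5] / [4] / [6]
  Insert 6 (step 7): P = [1, 6] / [3, 7] / [4, 8] / [5];  Q = [1, 2] / [3, 5] / [4, 7] / [6]
  Insert 2 (step 8): P = [1, 2] / [3, 6] / [4, 7] / [5, 8];  Q = [1, 2] / [3, 5] / [4, 7] / [6, 8]
Final shape: (2, 2, 2, 2).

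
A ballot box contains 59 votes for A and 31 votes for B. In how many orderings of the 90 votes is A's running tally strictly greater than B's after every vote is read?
Strict-lead orderings = 405327382498585909557888

Total orderings of the 90 votes with 59 for A: C(90, 59) = 1302838015174026137864640. By the Bertrand ballot formula (Cycle Lemma / reflection principle), the number of orderings in which A is strictly ahead of B throughout is (p − q)/(p + q) · C(p + q, p) = (59 − 31)/(59 + 31) · 1302838015174026137864640 = 405327382498585909557888.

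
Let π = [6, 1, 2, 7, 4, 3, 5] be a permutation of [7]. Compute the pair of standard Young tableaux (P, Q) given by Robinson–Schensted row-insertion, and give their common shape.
P = [1, 2, 3, 5] / [4, 7] / [6];  Q = [1, 3, 4, 7] / [2, 5] / [6];  common shape = (4, 2, 1)

Row-insert the values π_1, π_2, … into P one at a time, bumping the leftmost entry strictly greater than the inserted value down to the next row. The recording tableau Q records, in position (i, j), the step at which that cell was added to P.
  Insert 6 (step 1): P = [6];  Q = [1]
  Insert 1 (step 2): P = [1] / [6];  Q = [1] / [2]
  Insert 2 (step 3): P = [1, 2] / [6];  Q = [1, 3] / [2]
  Insert 7 (step 4): P = [1, 2, 7] / [6];  Q = [1, 3, 4] / [2]
  Insert 4 (step 5): P = [1, 2, 4] / [6, 7];  Q = [1, 3, 4] / [2, 5]
  Insert 3 (step 6): P = [1, 2, 3] / [4, 7] / [6];  Q = [1, 3, 4] / [2, 5] / [6]
  Insert 5 (step 7): P = [1, 2, 3, 5] / [4, 7] / [6];  Q = [1, 3, 4, 7] / [2, 5] / [6]
Final shape: (4, 2, 1).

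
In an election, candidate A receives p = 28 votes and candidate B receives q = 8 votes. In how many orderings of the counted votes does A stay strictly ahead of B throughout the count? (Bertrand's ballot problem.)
Strict-lead orderings = 16811300

Total orderings of the 36 votes with 28 for A: C(36, 28) = 30260340. By the Bertrand ballot formula (Cycle Lemma / reflection principle), the number of orderings in which A is strictly ahead of B throughout is (p − q)/(p + q) · C(p + q, p) = (28 − 8)/(28 + 8) · 30260340 = 16811300.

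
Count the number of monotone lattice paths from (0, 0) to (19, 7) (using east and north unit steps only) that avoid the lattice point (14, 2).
Number of paths = 627560

Total paths from (0, 0) to (19, 7): C(26, 19) = 657800. Paths through (14, 2): (paths (0, 0) → (14, 2)) × (paths (14, 2) → (19, 7)) = C(16, 14) · C(10, 5) = 120 · 252 = 30240. Avoidance count = 657800 − 30240 = 627560.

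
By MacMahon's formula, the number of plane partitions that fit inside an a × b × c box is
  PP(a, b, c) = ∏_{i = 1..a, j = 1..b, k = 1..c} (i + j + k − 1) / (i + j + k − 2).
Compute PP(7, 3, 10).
PP(7, 3, 10) = 108284013552

Evaluate the triple product over i = 1..7, j = 1..3, k = 1..10. The factors are (2/1) · (3/2) · (4/3) · (5/4) · (6/5) · (7/6) · (8/7) · (9/8) · … (210 factors total). The numerators and denominators telescope so the product is an integer; carrying out the multiplication exactly gives PP(7, 3, 10) = 108284013552.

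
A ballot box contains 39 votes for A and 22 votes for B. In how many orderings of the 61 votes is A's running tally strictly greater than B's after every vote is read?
Strict-lead orderings = 6169814424129300

Total orderings of the 61 votes with 39 for A: C(61, 39) = 22138745874816900. By the Bertrand ballot formula (Cycle Lemma / reflection principle), the number of orderings in which A is strictly ahead of B throughout is (p − q)/(p + q) · C(p + q, p) = (39 − 22)/(39 + 22) · 22138745874816900 = 6169814424129300.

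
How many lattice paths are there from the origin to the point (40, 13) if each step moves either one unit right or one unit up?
Number of paths = 841392966470

A monotone lattice path from (0, 0) to (40, 13) consists of 40 east steps and 13 north steps in some order, so it is determined by which 40 of the 53 steps are east. The count is C(53, 40) = 841392966470.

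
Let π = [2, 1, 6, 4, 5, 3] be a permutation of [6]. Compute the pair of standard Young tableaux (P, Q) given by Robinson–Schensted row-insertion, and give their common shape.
P = [1, 3, 5] / [2, 4] / [6];  Q = [1, 3, 5] / [2, 4] / [6];  common shape = (3, 2, 1)

Row-insert the values π_1, π_2, … into P one at a time, bumping the leftmost entry strictly greater than the inserted value down to the next row. The recording tableau Q records, in position (i, j), the step at which that cell was added to P.
  Insert 2 (step 1): P = [2];  Q = [1]
  Insert 1 (step 2): P = [1] / [2];  Q = [1] / [2]
  Insert 6 (step 3): P = [1, 6] / [2];  Q = [1, 3] / [2]
  Insert 4 (step 4): P = [1, 4] / [2, 6];  Q = [1, 3] / [2, 4]
  Insert 5 (step 5): P = [1, 4, 5] / [2, 6];  Q = [1, 3, 5] / [2, 4]
  Insert 3 (step 6): P = [1, 3, 5] / [2, 4] / [6];  Q = [1, 3, 5] / [2, 4] / [6]
Final shape: (3, 2, 1).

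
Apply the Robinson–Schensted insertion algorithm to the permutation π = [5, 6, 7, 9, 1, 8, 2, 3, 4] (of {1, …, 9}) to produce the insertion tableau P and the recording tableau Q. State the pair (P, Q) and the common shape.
P = [1, 2, 3, 4] / [5, 6, 7, 8] / [9];  Q = [1, 2, 3, 4] / [5, 6, 8, 9] / [7];  common shape = (4, 4, 1)

Row-insert the values π_1, π_2, … into P one at a time, bumping the leftmost entry strictly greater than the inserted value down to the next row. The recording tableau Q records, in position (i, j), the step at which that cell was added to P.
  Insert 5 (step 1): P = [5];  Q = [1]
  Insert 6 (step 2): P = [5, 6];  Q = [1, 2]
  Insert 7 (step 3): P = [5, 6, 7];  Q = [1, 2, 3]
  Insert 9 (step 4): P = [5, 6, 7, 9];  Q = [1, 2, 3, 4]
  Insert 1 (step 5): P = [1, 6, 7, 9] / [5];  Q = [1, 2, 3, 4] / [5]
  Insert 8 (step 6): P = [1, 6, 7, 8] / [5, 9];  Q = [1, 2, 3, 4] / [5, 6]
  Insert 2 (step 7): P = [1, 2, 7, 8] / [5, 6] / [9];  Q = [1, 2, 3, 4] / [5, 6] / [7]
  Insert 3 (step 8): P = [1, 2, 3, 8] / [5, 6, 7] / [9];  Q = [1, 2, 3, 4] / [5, 6, 8] / [7]
  Insert 4 (step 9): P = [1, 2, 3, 4] / [5, 6, 7, 8] / [9];  Q = [1, 2, 3, 4] / [5, 6, 8, 9] / [7]
Final shape: (4, 4, 1).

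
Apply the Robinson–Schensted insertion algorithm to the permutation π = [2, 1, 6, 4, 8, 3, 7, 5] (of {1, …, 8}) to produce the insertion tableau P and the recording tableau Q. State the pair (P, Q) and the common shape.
P = [1, 3, 5] / [2, 4, 7] / [6, 8];  Q = [1, 3, 5] / [2, 4, 7] / [6, 8];  common shape = (3, 3, 2)

Row-insert the values π_1, π_2, … into P one at a time, bumping the leftmost entry strictly greater than the inserted value down to the next row. The recording tableau Q records, in position (i, j), the step at which that cell was added to P.
  Insert 2 (step 1): P = [2];  Q = [1]
  Insert 1 (step 2): P = [1] / [2];  Q = [1] / [2]
  Insert 6 (step 3): P = [1, 6] / [2];  Q = [1, 3] / [2]
  Insert 4 (step 4): P = [1, 4] / [2, 6];  Q = [1, 3] / [2, 4]
  Insert 8 (step 5): P = [1, 4, 8] / [2, 6];  Q = [1, 3, 5] / [2, 4]
  Insert 3 (step 6): P = [1, 3, 8] / [2, 4] / [6];  Q = [1, 3, 5] / [2, 4] / [6]
  Insert 7 (step 7): P = [1, 3, 7] / [2, 4, 8] / [6];  Q = [1, 3, 5] / [2, 4, 7] / [6]
  Insert 5 (step 8): P = [1, 3, 5] / [2, 4, 7] / [6, 8];  Q = [1, 3, 5] / [2, 4, 7] / [6, 8]
Final shape: (3, 3, 2).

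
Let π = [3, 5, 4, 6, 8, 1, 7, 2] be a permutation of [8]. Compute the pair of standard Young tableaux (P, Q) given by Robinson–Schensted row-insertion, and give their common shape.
P = [1, 2, 6, 7] / [3, 4] / [5, 8];  Q = [1, 2, 4, 5] / [3, 7] / [6, 8];  common shape = (4, 2, 2)

Row-insert the values π_1, π_2, … into P one at a time, bumping the leftmost entry strictly greater than the inserted value down to the next row. The recording tableau Q records, in position (i, j), the step at which that cell was added to P.
  Insert 3 (step 1): P = [3];  Q = [1]
  Insert 5 (step 2): P = [3, 5];  Q = [1, 2]
  Insert 4 (step 3): P = [3, 4] / [5];  Q = [1, 2] / [3]
  Insert 6 (step 4): P = [3, 4, 6] / [5];  Q = [1, 2, 4] / [3]
  Insert 8 (step 5): P = [3, 4, 6, 8] / [5];  Q = [1, 2, 4, 5] / [3]
  Insert 1 (step 6): P = [1, 4, 6, 8] / [3] / [5];  Q = [1, 2, 4, 5] / [3] / [6]
  Insert 7 (step 7): P = [1, 4, 6, 7] / [3, 8] / [5];  Q = [1, 2, 4, 5] / [3, 7] / [6]
  Insert 2 (step 8): P = [1, 2, 6, 7] / [3, 4] / [5, 8];  Q = [1, 2, 4, 5] / [3, 7] / [6, 8]
Final shape: (4, 2, 2).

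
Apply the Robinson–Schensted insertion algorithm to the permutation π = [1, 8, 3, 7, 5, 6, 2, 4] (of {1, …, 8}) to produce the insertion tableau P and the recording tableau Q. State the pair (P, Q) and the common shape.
P = [1, 2, 4, 6] / [3, 5] / [7] / [8];  Q = [1, 2, 4, 6] / [3, 8] / [5] / [7];  common shape = (4, 2, 1, 1)

Row-insert the values π_1, π_2, … into P one at a time, bumping the leftmost entry strictly greater than the inserted value down to the next row. The recording tableau Q records, in position (i, j), the step at which that cell was added to P.
  Insert 1 (step 1): P = [1];  Q = [1]
  Insert 8 (step 2): P = [1, 8];  Q = [1, 2]
  Insert 3 (step 3): P = [1, 3] / [8];  Q = [1, 2] / [3]
  Insert 7 (step 4): P = [1, 3, 7] / [8];  Q = [1, 2, 4] / [3]
  Insert 5 (step 5): P = [1, 3, 5] / [7] / [8];  Q = [1, 2, 4] / [3] / [5]
  Insert 6 (step 6): P = [1, 3, 5, 6] / [7] / [8];  Q = [1, 2, 4, 6] / [3] / [5]
  Insert 2 (step 7): P = [1, 2, 5, 6] / [3] / [7] / [8];  Q = [1, 2, 4, 6] / [3] / [5] / [7]
  Insert 4 (step 8): P = [1, 2, 4, 6] / [3, 5] / [7] / [8];  Q = [1, 2, 4, 6] / [3, 8] / [5] / [7]
Final shape: (4, 2, 1, 1).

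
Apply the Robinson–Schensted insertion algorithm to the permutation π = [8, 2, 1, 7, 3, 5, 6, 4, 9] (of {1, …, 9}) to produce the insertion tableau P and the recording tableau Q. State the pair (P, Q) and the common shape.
P = [1, 3, 4, 6, 9] / [2, 5] / [7] / [8];  Q = [1, 4, 6, 7, 9] / [2, 5] / [3] / [8];  common shape = (5, 2, 1, 1)

Row-insert the values π_1, π_2, … into P one at a time, bumping the leftmost entry strictly greater than the inserted value down to the next row. The recording tableau Q records, in position (i, j), the step at which that cell was added to P.
  Insert 8 (step 1): P = [8];  Q = [1]
  Insert 2 (step 2): P = [2] / [8];  Q = [1] / [2]
  Insert 1 (step 3): P = [1] / [2] / [8];  Q = [1] / [2] / [3]
  Insert 7 (step 4): P = [1, 7] / [2] / [8];  Q = [1, 4] / [2] / [3]
  Insert 3 (step 5): P = [1, 3] / [2, 7] / [8];  Q = [1, 4] / [2, 5] / [3]
  Insert 5 (step 6): P = [1, 3, 5] / [2, 7] / [8];  Q = [1, 4, 6] / [2, 5] / [3]
  Insert 6 (step 7): P = [1, 3, 5, 6] / [2, 7] / [8];  Q = [1, 4, 6, 7] / [2, 5] / [3]
  Insert 4 (step 8): P = [1, 3, 4, 6] / [2, 5] / [7] / [8];  Q = [1, 4, 6, 7] / [2, 5] / [3] / [8]
  Insert 9 (step 9): P = [1, 3, 4, 6, 9] / [2, 5] / [7] / [8];  Q = [1, 4, 6, 7, 9] / [2, 5] / [3] / [8]
Final shape: (5, 2, 1, 1).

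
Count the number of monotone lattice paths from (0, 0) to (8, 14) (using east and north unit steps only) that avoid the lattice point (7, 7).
Number of paths = 292314

Total paths from (0, 0) to (8, 14): C(22, 8) = 319770. Paths through (7, 7): (paths (0, 0) → (7, 7)) × (paths (7, 7) → (8, 14)) = C(14, 7) · C(8, 1) = 3432 · 8 = 27456. Avoidance count = 319770 − 27456 = 292314.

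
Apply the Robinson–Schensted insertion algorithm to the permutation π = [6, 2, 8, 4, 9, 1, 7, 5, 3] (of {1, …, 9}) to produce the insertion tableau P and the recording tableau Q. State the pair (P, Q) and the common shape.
P = [1, 3, 5] / [2, 4, 9] / [6, 7] / [8];  Q = [1, 3, 5] / [2, 4, 7] / [6, 8] / [9];  common shape = (3, 3, 2, 1)

Row-insert the values π_1, π_2, … into P one at a time, bumping the leftmost entry strictly greater than the inserted value down to the next row. The recording tableau Q records, in position (i, j), the step at which that cell was added to P.
  Insert 6 (step 1): P = [6];  Q = [1]
  Insert 2 (step 2): P = [2] / [6];  Q = [1] / [2]
  Insert 8 (step 3): P = [2, 8] / [6];  Q = [1, 3] / [2]
  Insert 4 (step 4): P = [2, 4] / [6, 8];  Q = [1, 3] / [2, 4]
  Insert 9 (step 5): P = [2, 4, 9] / [6, 8];  Q = [1, 3, 5] / [2, 4]
  Insert 1 (step 6): P = [1, 4, 9] / [2, 8] / [6];  Q = [1, 3, 5] / [2, 4] / [6]
  Insert 7 (step 7): P = [1, 4, 7] / [2, 8, 9] / [6];  Q = [1, 3, 5] / [2, 4, 7] / [6]
  Insert 5 (step 8): P = [1, 4, 5] / [2, 7, 9] / [6, 8];  Q = [1, 3, 5] / [2, 4, 7] / [6, 8]
  Insert 3 (step 9): P = [1, 3, 5] / [2, 4, 9] / [6, 7] / [8];  Q = [1, 3, 5] / [2, 4, 7] / [6, 8] / [9]
Final shape: (3, 3, 2, 1).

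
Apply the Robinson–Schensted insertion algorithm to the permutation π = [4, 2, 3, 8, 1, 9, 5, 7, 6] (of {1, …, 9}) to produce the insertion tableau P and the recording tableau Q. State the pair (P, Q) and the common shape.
P = [1, 3, 5, 6] / [2, 7, 9] / [4, 8];  Q = [1, 3, 4, 6] / [2, 7, 8] / [5, 9];  common shape = (4, 3, 2)

Row-insert the values π_1, π_2, … into P one at a time, bumping the leftmost entry strictly greater than the inserted value down to the next row. The recording tableau Q records, in position (i, j), the step at which that cell was added to P.
  Insert 4 (step 1): P = [4];  Q = [1]
  Insert 2 (step 2): P = [2] / [4];  Q = [1] / [2]
  Insert 3 (step 3): P = [2, 3] / [4];  Q = [1, 3] / [2]
  Insert 8 (step 4): P = [2, 3, 8] / [4];  Q = [1, 3, 4] / [2]
  Insert 1 (step 5): P = [1, 3, 8] / [2] / [4];  Q = [1, 3, 4] / [2] / [5]
  Insert 9 (step 6): P = [1, 3, 8, 9] / [2] / [4];  Q = [1, 3, 4, 6] / [2] / [5]
  Insert 5 (step 7): P = [1, 3, 5, 9] / [2, 8] / [4];  Q = [1, 3, 4, 6] / [2, 7] / [5]
  Insert 7 (step 8): P = [1, 3, 5, 7] / [2, 8, 9] / [4];  Q = [1, 3, 4, 6] / [2, 7, 8] / [5]
  Insert 6 (step 9): P = [1, 3, 5, 6] / [2, 7, 9] / [4, 8];  Q = [1, 3, 4, 6] / [2, 7, 8] / [5, 9]
Final shape: (4, 3, 2).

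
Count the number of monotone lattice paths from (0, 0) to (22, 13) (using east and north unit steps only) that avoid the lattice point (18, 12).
Number of paths = 1043871675

Total paths from (0, 0) to (22, 13): C(35, 22) = 1476337800. Paths through (18, 12): (paths (0, 0) → (18, 12)) × (paths (18, 12) → (22, 13)) = C(30, 18) · C(5, 4) = 86493225 · 5 = 432466125. Avoidance count = 1476337800 − 432466125 = 1043871675.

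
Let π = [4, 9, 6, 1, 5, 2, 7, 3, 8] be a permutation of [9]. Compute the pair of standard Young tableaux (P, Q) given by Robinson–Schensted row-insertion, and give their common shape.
P = [1, 2, 3, 8] / [4, 5, 7] / [6] / [9];  Q = [1, 2, 7, 9] / [3, 5, 8] / [4] / [6];  common shape = (4, 3, 1, 1)

Row-insert the values π_1, π_2, … into P one at a time, bumping the leftmost entry strictly greater than the inserted value down to the next row. The recording tableau Q records, in position (i, j), the step at which that cell was added to P.
  Insert 4 (step 1): P = [4];  Q = [1]
  Insert 9 (step 2): P = [4, 9];  Q = [1, 2]
  Insert 6 (step 3): P = [4, 6] / [9];  Q = [1, 2] / [3]
  Insert 1 (step 4): P = [1, 6] / [4] / [9];  Q = [1, 2] / [3] / [4]
  Insert 5 (step 5): P = [1, 5] / [4, 6] / [9];  Q = [1, 2] / [3, 5] / [4]
  Insert 2 (step 6): P = [1, 2] / [4, 5] / [6] / [9];  Q = [1, 2] / [3, 5] / [4] / [6]
  Insert 7 (step 7): P = [1, 2, 7] / [4, 5] / [6] / [9];  Q = [1, 2, 7] / [3, 5] / [4] / [6]
  Insert 3 (step 8): P = [1, 2, 3] / [4, 5, 7] / [6] / [9];  Q = [1, 2, 7] / [3, 5, 8] / [4] / [6]
  Insert 8 (step 9): P = [1, 2, 3, 8] / [4, 5, 7] / [6] / [9];  Q = [1, 2, 7, 9] / [3, 5, 8] / [4] / [6]
Final shape: (4, 3, 1, 1).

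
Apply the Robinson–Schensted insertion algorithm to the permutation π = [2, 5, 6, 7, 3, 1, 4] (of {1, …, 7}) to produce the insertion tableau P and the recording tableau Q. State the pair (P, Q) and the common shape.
P = [1, 3, 4, 7] / [2, 6] / [5];  Q = [1, 2, 3, 4] / [5, 7] / [6];  common shape = (4, 2, 1)

Row-insert the values π_1, π_2, … into P one at a time, bumping the leftmost entry strictly greater than the inserted value down to the next row. The recording tableau Q records, in position (i, j), the step at which that cell was added to P.
  Insert 2 (step 1): P = [2];  Q = [1]
  Insert 5 (step 2): P = [2, 5];  Q = [1, 2]
  Insert 6 (step 3): P = [2, 5, 6];  Q = [1, 2, 3]
  Insert 7 (step 4): P = [2, 5, 6, 7];  Q = [1, 2, 3, 4]
  Insert 3 (step 5): P = [2, 3, 6, 7] / [5];  Q = [1, 2, 3, 4] / [5]
  Insert 1 (step 6): P = [1, 3, 6, 7] / [2] / [5];  Q = [1, 2, 3, 4] / [5] / [6]
  Insert 4 (step 7): P = [1, 3, 4, 7] / [2, 6] / [5];  Q = [1, 2, 3, 4] / [5, 7] / [6]
Final shape: (4, 2, 1).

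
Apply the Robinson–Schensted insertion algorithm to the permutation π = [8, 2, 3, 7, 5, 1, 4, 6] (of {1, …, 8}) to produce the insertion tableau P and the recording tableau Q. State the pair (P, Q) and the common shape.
P = [1, 3, 4, 6] / [2, 5] / [7] / [8];  Q = [1, 3, 4, 8] / [2, 7] / [5] / [6];  common shape = (4, 2, 1, 1)

Row-insert the values π_1, π_2, … into P one at a time, bumping the leftmost entry strictly greater than the inserted value down to the next row. The recording tableau Q records, in position (i, j), the step at which that cell was added to P.
  Insert 8 (step 1): P = [8];  Q = [1]
  Insert 2 (step 2): P = [2] / [8];  Q = [1] / [2]
  Insert 3 (step 3): P = [2, 3] / [8];  Q = [1, 3] / [2]
  Insert 7 (step 4): P = [2, 3, 7] / [8];  Q = [1, 3, 4] / [2]
  Insert 5 (step 5): P = [2, 3, 5] / [7] / [8];  Q = [1, 3, 4] / [2] / [5]
  Insert 1 (step 6): P = [1, 3, 5] / [2] / [7] / [8];  Q = [1, 3, 4] / [2] / [5] / [6]
  Insert 4 (step 7): P = [1, 3, 4] / [2, 5] / [7] / [8];  Q = [1, 3, 4] / [2, 7] / [5] / [6]
  Insert 6 (step 8): P = [1, 3, 4, 6] / [2, 5] / [7] / [8];  Q = [1, 3, 4, 8] / [2, 7] / [5] / [6]
Final shape: (4, 2, 1, 1).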